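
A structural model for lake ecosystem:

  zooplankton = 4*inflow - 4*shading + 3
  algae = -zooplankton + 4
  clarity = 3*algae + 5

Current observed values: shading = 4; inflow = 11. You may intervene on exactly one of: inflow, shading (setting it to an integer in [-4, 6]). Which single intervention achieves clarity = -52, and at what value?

set shading = 6

Intervening on inflow: clarity = -12*inflow + 56. Reaching -52 requires inflow = 9, outside [-4, 6].
Intervening on shading: with other inputs at their observed values, clarity = 12*shading - 124. Solving for -52 gives shading = 6, within [-4, 6].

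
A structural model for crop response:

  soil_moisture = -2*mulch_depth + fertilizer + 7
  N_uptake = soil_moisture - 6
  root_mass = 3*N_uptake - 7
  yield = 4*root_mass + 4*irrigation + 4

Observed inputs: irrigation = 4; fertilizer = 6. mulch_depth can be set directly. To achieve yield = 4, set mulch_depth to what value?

Substituting into the soil_moisture equation gives soil_moisture = -2*mulch_depth + 13.
Substituting into the N_uptake equation gives N_uptake = -2*mulch_depth + 7.
This gives root_mass = -6*mulch_depth + 14.
So yield = -24*mulch_depth + 76.
Solve -24*mulch_depth + 76 = 4: mulch_depth = (4 - 76) / -24 = 3.

mulch_depth = 3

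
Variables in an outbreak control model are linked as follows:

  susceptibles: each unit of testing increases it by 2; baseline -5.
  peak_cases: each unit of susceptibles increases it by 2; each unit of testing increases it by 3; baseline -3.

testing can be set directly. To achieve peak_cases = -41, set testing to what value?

testing = -4

Substituting into the peak_cases equation gives peak_cases = 7*testing - 13.
Solve 7*testing - 13 = -41: testing = (-41 + 13) / 7 = -4.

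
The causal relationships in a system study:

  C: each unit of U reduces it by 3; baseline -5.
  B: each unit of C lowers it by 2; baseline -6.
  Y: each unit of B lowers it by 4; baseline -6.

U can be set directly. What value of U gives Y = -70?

Substituting into the B equation gives B = 6*U + 4.
Substituting into the Y equation gives Y = -24*U - 22.
Solve -24*U - 22 = -70: U = (-70 + 22) / -24 = 2.

U = 2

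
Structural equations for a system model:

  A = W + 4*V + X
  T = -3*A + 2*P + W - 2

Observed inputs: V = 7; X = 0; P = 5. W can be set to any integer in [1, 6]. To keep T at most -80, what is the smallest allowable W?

W = 2

Substituting into the A equation gives A = W + 28.
T becomes -2*W - 76.
Require -2*W - 76 ≤ -80, so W ≥ 2.
The smallest integer in [1, 6] satisfying this is 2.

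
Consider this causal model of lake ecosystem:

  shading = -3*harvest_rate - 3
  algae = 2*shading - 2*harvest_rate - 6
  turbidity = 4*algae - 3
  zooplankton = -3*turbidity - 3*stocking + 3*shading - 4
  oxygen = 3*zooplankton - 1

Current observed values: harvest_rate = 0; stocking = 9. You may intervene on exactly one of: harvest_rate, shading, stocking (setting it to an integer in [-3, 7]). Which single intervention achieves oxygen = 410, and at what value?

Intervening on harvest_rate: oxygen = 261*harvest_rate + 338. Reaching 410 requires harvest_rate = 8/29, not an integer.
Intervening on shading: oxygen = -63*shading + 149. Reaching 410 requires shading = -29/7, not an integer.
Intervening on stocking: with other inputs at their observed values, oxygen = -9*stocking + 419. Solving for 410 gives stocking = 1, within [-3, 7].

set stocking = 1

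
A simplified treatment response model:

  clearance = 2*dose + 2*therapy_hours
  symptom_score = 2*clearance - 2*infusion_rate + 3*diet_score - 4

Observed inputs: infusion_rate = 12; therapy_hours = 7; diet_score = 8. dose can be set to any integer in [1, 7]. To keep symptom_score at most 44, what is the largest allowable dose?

dose = 5

Substituting into the clearance equation gives clearance = 2*dose + 14.
Substituting into the symptom_score equation gives symptom_score = 4*dose + 24.
Require 4*dose + 24 ≤ 44, so dose ≤ 5.
The largest integer in [1, 7] satisfying this is 5.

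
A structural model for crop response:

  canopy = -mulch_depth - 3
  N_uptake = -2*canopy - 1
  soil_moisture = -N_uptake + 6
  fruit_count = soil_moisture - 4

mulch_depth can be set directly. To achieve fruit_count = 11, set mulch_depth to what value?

mulch_depth = -7

Substituting into the N_uptake equation gives N_uptake = 2*mulch_depth + 5.
This gives soil_moisture = -2*mulch_depth + 1.
Substituting into the fruit_count equation gives fruit_count = -2*mulch_depth - 3.
Solve -2*mulch_depth - 3 = 11: mulch_depth = (11 + 3) / -2 = -7.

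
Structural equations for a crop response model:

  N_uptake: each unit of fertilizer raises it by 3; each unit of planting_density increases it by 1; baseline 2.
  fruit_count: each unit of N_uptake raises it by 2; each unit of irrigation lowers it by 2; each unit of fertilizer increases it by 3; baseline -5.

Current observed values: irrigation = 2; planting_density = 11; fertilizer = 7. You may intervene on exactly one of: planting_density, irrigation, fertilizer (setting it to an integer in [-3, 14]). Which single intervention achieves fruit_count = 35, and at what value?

set fertilizer = 2

Intervening on planting_density: fruit_count = 2*planting_density + 58. Reaching 35 requires planting_density = -23/2, not an integer.
Intervening on irrigation: fruit_count = -2*irrigation + 84. Reaching 35 requires irrigation = 49/2, not an integer.
Intervening on fertilizer: with other inputs at their observed values, fruit_count = 9*fertilizer + 17. Solving for 35 gives fertilizer = 2, within [-3, 14].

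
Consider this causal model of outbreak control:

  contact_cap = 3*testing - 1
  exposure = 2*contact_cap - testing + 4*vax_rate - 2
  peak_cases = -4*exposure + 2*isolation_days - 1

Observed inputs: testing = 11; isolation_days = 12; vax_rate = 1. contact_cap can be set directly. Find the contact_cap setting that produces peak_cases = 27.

Intervening on contact_cap fixes its value directly, overriding its dependence on testing.
Substituting into the exposure equation gives exposure = 2*contact_cap - 9.
Substituting into the peak_cases equation gives peak_cases = -8*contact_cap + 59.
Solve -8*contact_cap + 59 = 27: contact_cap = (27 - 59) / -8 = 4.

contact_cap = 4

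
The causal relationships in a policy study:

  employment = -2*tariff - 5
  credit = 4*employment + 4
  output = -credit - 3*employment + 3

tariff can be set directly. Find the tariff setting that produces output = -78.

tariff = -8

Substituting into the credit equation gives credit = -8*tariff - 16.
Substituting into the output equation gives output = 14*tariff + 34.
Solve 14*tariff + 34 = -78: tariff = (-78 - 34) / 14 = -8.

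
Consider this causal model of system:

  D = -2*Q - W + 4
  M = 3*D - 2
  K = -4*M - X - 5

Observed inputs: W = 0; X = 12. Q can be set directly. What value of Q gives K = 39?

Substituting into the D equation gives D = -2*Q + 4.
This gives M = -6*Q + 10.
Substituting into the K equation gives K = 24*Q - 57.
Solve 24*Q - 57 = 39: Q = (39 + 57) / 24 = 4.

Q = 4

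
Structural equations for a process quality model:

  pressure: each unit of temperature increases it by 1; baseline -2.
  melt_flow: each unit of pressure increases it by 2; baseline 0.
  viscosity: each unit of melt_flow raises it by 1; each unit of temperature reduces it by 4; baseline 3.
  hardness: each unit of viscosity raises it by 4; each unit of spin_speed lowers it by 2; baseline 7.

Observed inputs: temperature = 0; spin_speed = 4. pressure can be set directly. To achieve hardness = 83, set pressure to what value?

Intervening on pressure fixes its value directly, overriding its dependence on temperature.
Substituting into the viscosity equation gives viscosity = 2*pressure + 3.
So hardness = 8*pressure + 11.
Solve 8*pressure + 11 = 83: pressure = (83 - 11) / 8 = 9.

pressure = 9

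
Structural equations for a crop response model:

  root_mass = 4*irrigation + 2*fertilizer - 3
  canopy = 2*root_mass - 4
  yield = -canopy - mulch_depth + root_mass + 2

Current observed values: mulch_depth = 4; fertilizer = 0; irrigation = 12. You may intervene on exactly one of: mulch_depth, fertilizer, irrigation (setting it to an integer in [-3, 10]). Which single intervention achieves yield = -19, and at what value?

set irrigation = 6

Intervening on mulch_depth: yield = -mulch_depth - 39. Reaching -19 requires mulch_depth = -20, outside [-3, 10].
Intervening on fertilizer: yield = -2*fertilizer - 43. Reaching -19 requires fertilizer = -12, outside [-3, 10].
Intervening on irrigation: with other inputs at their observed values, yield = -4*irrigation + 5. Solving for -19 gives irrigation = 6, within [-3, 10].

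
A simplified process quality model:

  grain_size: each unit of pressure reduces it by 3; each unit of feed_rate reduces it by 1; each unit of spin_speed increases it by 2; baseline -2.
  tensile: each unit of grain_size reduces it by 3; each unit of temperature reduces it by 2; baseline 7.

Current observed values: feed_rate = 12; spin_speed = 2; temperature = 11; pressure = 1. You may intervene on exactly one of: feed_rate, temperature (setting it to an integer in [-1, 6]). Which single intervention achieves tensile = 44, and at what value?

Intervening on feed_rate: tensile = 3*feed_rate - 12. Reaching 44 requires feed_rate = 56/3, not an integer.
Intervening on temperature: with other inputs at their observed values, tensile = -2*temperature + 46. Solving for 44 gives temperature = 1, within [-1, 6].

set temperature = 1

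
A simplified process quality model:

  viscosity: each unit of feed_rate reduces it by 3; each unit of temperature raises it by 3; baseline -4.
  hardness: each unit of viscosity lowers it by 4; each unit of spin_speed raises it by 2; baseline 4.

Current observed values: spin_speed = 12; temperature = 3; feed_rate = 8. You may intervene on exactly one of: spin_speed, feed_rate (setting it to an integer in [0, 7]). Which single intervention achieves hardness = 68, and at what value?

set feed_rate = 5

Intervening on spin_speed: hardness = 2*spin_speed + 80. Reaching 68 requires spin_speed = -6, outside [0, 7].
Intervening on feed_rate: with other inputs at their observed values, hardness = 12*feed_rate + 8. Solving for 68 gives feed_rate = 5, within [0, 7].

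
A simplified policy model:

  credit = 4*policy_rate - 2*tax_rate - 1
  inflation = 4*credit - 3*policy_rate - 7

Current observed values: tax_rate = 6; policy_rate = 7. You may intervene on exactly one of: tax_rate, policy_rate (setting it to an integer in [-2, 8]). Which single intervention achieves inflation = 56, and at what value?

set tax_rate = 3

Intervening on tax_rate: with other inputs at their observed values, inflation = -8*tax_rate + 80. Solving for 56 gives tax_rate = 3, within [-2, 8].
Intervening on policy_rate: inflation = 13*policy_rate - 59. Reaching 56 requires policy_rate = 115/13, not an integer.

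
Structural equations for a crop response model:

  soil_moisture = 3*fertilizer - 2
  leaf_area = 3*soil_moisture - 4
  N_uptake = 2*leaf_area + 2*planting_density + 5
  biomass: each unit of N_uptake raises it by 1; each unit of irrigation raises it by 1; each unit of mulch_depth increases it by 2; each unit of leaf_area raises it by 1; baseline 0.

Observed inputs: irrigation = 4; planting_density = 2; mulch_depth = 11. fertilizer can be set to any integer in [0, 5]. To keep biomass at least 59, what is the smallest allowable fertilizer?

fertilizer = 2

Substituting into the leaf_area equation gives leaf_area = 9*fertilizer - 10.
Substituting into the N_uptake equation gives N_uptake = 18*fertilizer - 11.
Substituting into the biomass equation gives biomass = 27*fertilizer + 5.
Require 27*fertilizer + 5 ≥ 59, so fertilizer ≥ 2.
The smallest integer in [0, 5] satisfying this is 2.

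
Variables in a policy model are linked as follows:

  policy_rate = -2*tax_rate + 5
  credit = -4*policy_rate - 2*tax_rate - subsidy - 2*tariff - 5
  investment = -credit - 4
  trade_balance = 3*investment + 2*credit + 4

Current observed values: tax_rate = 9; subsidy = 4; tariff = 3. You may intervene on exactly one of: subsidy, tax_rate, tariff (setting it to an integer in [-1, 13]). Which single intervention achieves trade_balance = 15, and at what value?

set tax_rate = 2

Intervening on subsidy: trade_balance = subsidy - 31. Reaching 15 requires subsidy = 46, outside [-1, 13].
Intervening on tax_rate: with other inputs at their observed values, trade_balance = -6*tax_rate + 27. Solving for 15 gives tax_rate = 2, within [-1, 13].
Intervening on tariff: trade_balance = 2*tariff - 33. Reaching 15 requires tariff = 24, outside [-1, 13].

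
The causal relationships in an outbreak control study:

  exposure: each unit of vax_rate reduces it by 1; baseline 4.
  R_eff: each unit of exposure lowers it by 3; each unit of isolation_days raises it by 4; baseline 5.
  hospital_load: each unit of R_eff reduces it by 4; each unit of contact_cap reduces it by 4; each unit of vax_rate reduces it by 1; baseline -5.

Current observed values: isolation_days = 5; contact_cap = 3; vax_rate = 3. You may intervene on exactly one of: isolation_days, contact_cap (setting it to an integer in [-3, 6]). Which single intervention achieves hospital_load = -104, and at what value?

set contact_cap = 2

Intervening on isolation_days: hospital_load = -16*isolation_days - 28. Reaching -104 requires isolation_days = 19/4, not an integer.
Intervening on contact_cap: with other inputs at their observed values, hospital_load = -4*contact_cap - 96. Solving for -104 gives contact_cap = 2, within [-3, 6].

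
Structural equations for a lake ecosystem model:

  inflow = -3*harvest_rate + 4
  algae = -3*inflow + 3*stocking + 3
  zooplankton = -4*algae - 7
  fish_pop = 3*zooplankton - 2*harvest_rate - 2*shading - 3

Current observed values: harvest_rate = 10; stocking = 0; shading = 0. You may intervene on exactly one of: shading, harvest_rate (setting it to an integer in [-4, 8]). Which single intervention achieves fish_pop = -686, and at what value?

Intervening on shading: fish_pop = -2*shading - 1016. Reaching -686 requires shading = -165, outside [-4, 8].
Intervening on harvest_rate: with other inputs at their observed values, fish_pop = -110*harvest_rate + 84. Solving for -686 gives harvest_rate = 7, within [-4, 8].

set harvest_rate = 7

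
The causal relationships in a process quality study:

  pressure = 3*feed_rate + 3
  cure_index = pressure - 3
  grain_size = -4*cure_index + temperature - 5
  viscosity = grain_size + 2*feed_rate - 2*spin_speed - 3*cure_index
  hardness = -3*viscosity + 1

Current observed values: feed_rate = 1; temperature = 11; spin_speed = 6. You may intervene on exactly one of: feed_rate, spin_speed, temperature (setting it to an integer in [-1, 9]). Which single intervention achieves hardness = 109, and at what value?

Intervening on feed_rate: hardness = 57*feed_rate + 19. Reaching 109 requires feed_rate = 30/19, not an integer.
Intervening on spin_speed: hardness = 6*spin_speed + 40. Reaching 109 requires spin_speed = 23/2, not an integer.
Intervening on temperature: with other inputs at their observed values, hardness = -3*temperature + 109. Solving for 109 gives temperature = 0, within [-1, 9].

set temperature = 0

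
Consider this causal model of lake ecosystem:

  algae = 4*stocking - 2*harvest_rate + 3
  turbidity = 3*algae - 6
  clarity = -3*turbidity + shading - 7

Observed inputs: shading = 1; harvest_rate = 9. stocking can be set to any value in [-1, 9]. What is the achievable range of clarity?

-177 to 183

Substituting into the algae equation gives algae = 4*stocking - 15.
Substituting into the turbidity equation gives turbidity = 12*stocking - 51.
Substituting into the clarity equation gives clarity = -36*stocking + 147.
Linear in stocking, so extremes are at the endpoints: stocking = -1 gives clarity = 183; stocking = 9 gives clarity = -177.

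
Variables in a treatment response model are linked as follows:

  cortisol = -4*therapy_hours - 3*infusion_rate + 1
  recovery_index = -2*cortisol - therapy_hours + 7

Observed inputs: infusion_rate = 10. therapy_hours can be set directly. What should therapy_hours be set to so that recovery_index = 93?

therapy_hours = 4

Substituting into the cortisol equation gives cortisol = -4*therapy_hours - 29.
recovery_index becomes 7*therapy_hours + 65.
Solve 7*therapy_hours + 65 = 93: therapy_hours = (93 - 65) / 7 = 4.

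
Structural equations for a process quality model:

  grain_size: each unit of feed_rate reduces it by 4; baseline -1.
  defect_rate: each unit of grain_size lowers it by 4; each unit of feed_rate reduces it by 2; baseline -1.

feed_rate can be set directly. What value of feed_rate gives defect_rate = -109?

Substituting into the defect_rate equation gives defect_rate = 14*feed_rate + 3.
Solve 14*feed_rate + 3 = -109: feed_rate = (-109 - 3) / 14 = -8.

feed_rate = -8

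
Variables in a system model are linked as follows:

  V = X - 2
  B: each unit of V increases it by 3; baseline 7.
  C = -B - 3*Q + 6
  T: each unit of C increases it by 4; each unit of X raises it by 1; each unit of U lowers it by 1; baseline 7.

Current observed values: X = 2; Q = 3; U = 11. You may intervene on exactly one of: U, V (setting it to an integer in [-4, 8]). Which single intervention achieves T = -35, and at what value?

set U = 4

Intervening on U: with other inputs at their observed values, T = -U - 31. Solving for -35 gives U = 4, within [-4, 8].
Intervening on V: T = -12*V - 42. Reaching -35 requires V = -7/12, not an integer.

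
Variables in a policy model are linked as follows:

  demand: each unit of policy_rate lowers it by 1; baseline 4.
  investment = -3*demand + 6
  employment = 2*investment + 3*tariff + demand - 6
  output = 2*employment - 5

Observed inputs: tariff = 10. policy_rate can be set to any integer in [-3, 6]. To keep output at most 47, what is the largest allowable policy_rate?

Substituting into the investment equation gives investment = 3*policy_rate - 6.
So employment = 5*policy_rate + 16.
output becomes 10*policy_rate + 27.
Require 10*policy_rate + 27 ≤ 47, so policy_rate ≤ 2.
The largest integer in [-3, 6] satisfying this is 2.

policy_rate = 2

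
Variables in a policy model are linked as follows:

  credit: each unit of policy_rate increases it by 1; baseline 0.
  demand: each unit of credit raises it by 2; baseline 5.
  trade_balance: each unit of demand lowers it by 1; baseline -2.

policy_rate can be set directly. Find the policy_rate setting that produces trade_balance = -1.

policy_rate = -3

Substituting into the demand equation gives demand = 2*policy_rate + 5.
Substituting into the trade_balance equation gives trade_balance = -2*policy_rate - 7.
Solve -2*policy_rate - 7 = -1: policy_rate = (-1 + 7) / -2 = -3.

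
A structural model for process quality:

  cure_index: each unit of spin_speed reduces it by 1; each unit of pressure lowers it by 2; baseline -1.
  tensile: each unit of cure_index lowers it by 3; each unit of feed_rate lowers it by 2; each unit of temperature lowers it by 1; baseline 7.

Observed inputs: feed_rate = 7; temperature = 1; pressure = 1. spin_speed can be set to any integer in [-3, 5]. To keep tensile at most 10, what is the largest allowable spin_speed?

Substituting into the cure_index equation gives cure_index = -spin_speed - 3.
tensile becomes 3*spin_speed + 1.
Require 3*spin_speed + 1 ≤ 10, so spin_speed ≤ 3.
The largest integer in [-3, 5] satisfying this is 3.

spin_speed = 3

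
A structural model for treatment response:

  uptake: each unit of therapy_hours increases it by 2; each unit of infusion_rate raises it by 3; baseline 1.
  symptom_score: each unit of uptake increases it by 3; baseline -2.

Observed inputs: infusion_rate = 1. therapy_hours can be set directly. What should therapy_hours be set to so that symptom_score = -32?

therapy_hours = -7

Substituting into the uptake equation gives uptake = 2*therapy_hours + 4.
Substituting into the symptom_score equation gives symptom_score = 6*therapy_hours + 10.
Solve 6*therapy_hours + 10 = -32: therapy_hours = (-32 - 10) / 6 = -7.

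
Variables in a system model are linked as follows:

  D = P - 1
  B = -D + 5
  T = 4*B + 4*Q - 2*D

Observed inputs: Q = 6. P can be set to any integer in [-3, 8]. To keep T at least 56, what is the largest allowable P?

P = -1

Substituting into the B equation gives B = -P + 6.
So T = -6*P + 50.
Require -6*P + 50 ≥ 56, so P ≤ -1.
The largest integer in [-3, 8] satisfying this is -1.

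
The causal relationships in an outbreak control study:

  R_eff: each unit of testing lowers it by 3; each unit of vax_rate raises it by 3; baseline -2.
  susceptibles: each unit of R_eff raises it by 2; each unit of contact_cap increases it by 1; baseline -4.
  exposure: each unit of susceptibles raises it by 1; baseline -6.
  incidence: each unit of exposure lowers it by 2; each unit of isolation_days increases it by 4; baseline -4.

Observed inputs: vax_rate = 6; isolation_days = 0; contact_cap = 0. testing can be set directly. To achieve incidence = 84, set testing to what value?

testing = 11

Substituting into the R_eff equation gives R_eff = -3*testing + 16.
Substituting into the susceptibles equation gives susceptibles = -6*testing + 28.
Substituting into the exposure equation gives exposure = -6*testing + 22.
So incidence = 12*testing - 48.
Solve 12*testing - 48 = 84: testing = (84 + 48) / 12 = 11.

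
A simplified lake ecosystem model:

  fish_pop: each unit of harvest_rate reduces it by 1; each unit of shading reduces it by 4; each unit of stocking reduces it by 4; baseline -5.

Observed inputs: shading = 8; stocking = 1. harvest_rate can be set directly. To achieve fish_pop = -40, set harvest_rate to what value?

Substituting into the fish_pop equation gives fish_pop = -harvest_rate - 41.
Solve -harvest_rate - 41 = -40: harvest_rate = (-40 + 41) / -1 = -1.

harvest_rate = -1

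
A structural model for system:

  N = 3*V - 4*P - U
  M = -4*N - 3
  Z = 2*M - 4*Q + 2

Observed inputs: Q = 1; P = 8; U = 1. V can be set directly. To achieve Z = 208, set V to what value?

V = 2

Substituting into the N equation gives N = 3*V - 33.
Substituting into the M equation gives M = -12*V + 129.
Substituting into the Z equation gives Z = -24*V + 256.
Solve -24*V + 256 = 208: V = (208 - 256) / -24 = 2.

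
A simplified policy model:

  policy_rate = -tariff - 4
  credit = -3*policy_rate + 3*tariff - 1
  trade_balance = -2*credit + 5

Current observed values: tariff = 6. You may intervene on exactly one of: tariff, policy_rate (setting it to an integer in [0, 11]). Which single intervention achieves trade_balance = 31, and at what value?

Intervening on tariff: trade_balance = -12*tariff - 17. Reaching 31 requires tariff = -4, outside [0, 11].
Intervening on policy_rate: with other inputs at their observed values, trade_balance = 6*policy_rate - 29. Solving for 31 gives policy_rate = 10, within [0, 11].

set policy_rate = 10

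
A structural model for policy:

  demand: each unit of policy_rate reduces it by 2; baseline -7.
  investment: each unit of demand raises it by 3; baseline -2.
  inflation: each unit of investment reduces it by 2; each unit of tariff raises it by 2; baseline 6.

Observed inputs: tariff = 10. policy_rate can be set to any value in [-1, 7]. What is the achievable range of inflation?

60 to 156

Substituting into the investment equation gives investment = -6*policy_rate - 23.
Substituting into the inflation equation gives inflation = 12*policy_rate + 72.
Linear in policy_rate, so extremes are at the endpoints: policy_rate = -1 gives inflation = 60; policy_rate = 7 gives inflation = 156.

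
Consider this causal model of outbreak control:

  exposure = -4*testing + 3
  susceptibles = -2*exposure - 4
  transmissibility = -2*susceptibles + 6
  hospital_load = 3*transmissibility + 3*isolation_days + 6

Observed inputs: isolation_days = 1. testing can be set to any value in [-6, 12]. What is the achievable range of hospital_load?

-489 to 375

Substituting into the susceptibles equation gives susceptibles = 8*testing - 10.
transmissibility becomes -16*testing + 26.
Substituting into the hospital_load equation gives hospital_load = -48*testing + 87.
Linear in testing, so extremes are at the endpoints: testing = -6 gives hospital_load = 375; testing = 12 gives hospital_load = -489.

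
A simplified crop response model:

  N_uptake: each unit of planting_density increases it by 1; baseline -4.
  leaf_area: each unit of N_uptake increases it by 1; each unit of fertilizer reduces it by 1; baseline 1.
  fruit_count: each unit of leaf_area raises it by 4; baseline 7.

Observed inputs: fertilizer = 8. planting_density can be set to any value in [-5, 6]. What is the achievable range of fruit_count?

-57 to -13

Substituting into the leaf_area equation gives leaf_area = planting_density - 11.
Substituting into the fruit_count equation gives fruit_count = 4*planting_density - 37.
Linear in planting_density, so extremes are at the endpoints: planting_density = -5 gives fruit_count = -57; planting_density = 6 gives fruit_count = -13.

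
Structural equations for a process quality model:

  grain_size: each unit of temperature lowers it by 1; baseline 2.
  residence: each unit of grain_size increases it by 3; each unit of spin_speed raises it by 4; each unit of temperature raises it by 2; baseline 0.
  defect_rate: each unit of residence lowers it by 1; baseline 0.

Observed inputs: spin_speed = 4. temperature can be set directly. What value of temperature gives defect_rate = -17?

Substituting into the residence equation gives residence = -temperature + 22.
Substituting into the defect_rate equation gives defect_rate = temperature - 22.
Solve temperature - 22 = -17: temperature = (-17 + 22) / 1 = 5.

temperature = 5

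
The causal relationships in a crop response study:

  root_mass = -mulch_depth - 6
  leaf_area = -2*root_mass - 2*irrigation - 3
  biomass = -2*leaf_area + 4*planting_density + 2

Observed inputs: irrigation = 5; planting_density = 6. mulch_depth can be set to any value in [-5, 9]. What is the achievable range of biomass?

-8 to 48

Substituting into the leaf_area equation gives leaf_area = 2*mulch_depth - 1.
Substituting into the biomass equation gives biomass = -4*mulch_depth + 28.
Linear in mulch_depth, so extremes are at the endpoints: mulch_depth = -5 gives biomass = 48; mulch_depth = 9 gives biomass = -8.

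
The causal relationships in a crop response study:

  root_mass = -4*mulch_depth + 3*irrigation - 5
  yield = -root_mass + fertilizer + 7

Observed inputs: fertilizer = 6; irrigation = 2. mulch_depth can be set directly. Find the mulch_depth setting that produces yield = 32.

mulch_depth = 5

Substituting into the root_mass equation gives root_mass = -4*mulch_depth + 1.
Substituting into the yield equation gives yield = 4*mulch_depth + 12.
Solve 4*mulch_depth + 12 = 32: mulch_depth = (32 - 12) / 4 = 5.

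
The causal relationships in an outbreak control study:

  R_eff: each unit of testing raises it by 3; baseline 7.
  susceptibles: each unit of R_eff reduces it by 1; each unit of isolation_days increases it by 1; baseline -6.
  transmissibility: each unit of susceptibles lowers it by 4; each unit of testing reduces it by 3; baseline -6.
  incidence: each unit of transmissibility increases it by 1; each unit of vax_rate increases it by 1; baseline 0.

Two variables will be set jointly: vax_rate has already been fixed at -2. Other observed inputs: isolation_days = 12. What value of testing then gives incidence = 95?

With vax_rate held at -2:
Substituting into the susceptibles equation gives susceptibles = -3*testing - 1.
transmissibility becomes 9*testing - 2.
Substituting into the incidence equation gives incidence = 9*testing - 4.
Solve 9*testing - 4 = 95: testing = (95 + 4) / 9 = 11.

testing = 11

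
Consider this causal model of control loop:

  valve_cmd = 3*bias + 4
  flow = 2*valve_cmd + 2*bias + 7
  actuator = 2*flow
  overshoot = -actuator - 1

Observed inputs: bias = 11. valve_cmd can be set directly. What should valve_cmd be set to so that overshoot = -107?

Intervening on valve_cmd fixes its value directly, overriding its dependence on bias.
Substituting into the flow equation gives flow = 2*valve_cmd + 29.
This gives actuator = 4*valve_cmd + 58.
This gives overshoot = -4*valve_cmd - 59.
Solve -4*valve_cmd - 59 = -107: valve_cmd = (-107 + 59) / -4 = 12.

valve_cmd = 12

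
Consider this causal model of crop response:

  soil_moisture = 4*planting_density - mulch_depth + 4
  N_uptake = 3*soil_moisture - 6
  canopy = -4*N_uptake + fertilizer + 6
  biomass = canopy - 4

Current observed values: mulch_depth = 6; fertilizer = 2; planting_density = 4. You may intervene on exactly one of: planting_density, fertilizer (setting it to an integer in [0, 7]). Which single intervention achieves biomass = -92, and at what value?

set planting_density = 3

Intervening on planting_density: with other inputs at their observed values, biomass = -48*planting_density + 52. Solving for -92 gives planting_density = 3, within [0, 7].
Intervening on fertilizer: biomass = fertilizer - 142. Reaching -92 requires fertilizer = 50, outside [0, 7].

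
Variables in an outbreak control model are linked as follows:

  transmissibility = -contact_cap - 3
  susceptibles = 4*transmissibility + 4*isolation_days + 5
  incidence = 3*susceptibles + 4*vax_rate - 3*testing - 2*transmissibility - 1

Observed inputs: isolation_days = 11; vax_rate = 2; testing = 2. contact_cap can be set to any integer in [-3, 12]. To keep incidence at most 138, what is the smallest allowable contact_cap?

contact_cap = -2

Substituting into the susceptibles equation gives susceptibles = -4*contact_cap + 37.
Substituting into the incidence equation gives incidence = -10*contact_cap + 118.
Require -10*contact_cap + 118 ≤ 138, so contact_cap ≥ -2.
The smallest integer in [-3, 12] satisfying this is -2.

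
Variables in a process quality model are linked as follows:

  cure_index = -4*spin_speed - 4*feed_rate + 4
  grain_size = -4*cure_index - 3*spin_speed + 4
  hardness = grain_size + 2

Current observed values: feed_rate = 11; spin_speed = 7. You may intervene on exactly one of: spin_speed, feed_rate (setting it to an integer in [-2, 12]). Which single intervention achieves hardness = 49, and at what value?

set feed_rate = -2

Intervening on spin_speed: hardness = 13*spin_speed + 166. Reaching 49 requires spin_speed = -9, outside [-2, 12].
Intervening on feed_rate: with other inputs at their observed values, hardness = 16*feed_rate + 81. Solving for 49 gives feed_rate = -2, within [-2, 12].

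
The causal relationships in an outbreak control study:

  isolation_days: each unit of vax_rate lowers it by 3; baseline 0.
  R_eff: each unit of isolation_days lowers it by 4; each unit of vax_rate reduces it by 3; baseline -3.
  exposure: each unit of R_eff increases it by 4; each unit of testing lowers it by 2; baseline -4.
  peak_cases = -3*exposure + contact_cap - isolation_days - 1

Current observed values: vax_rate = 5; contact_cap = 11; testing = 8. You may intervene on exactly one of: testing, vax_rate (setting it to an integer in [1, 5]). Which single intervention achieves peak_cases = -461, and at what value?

Intervening on testing: with other inputs at their observed values, peak_cases = 6*testing - 467. Solving for -461 gives testing = 1, within [1, 5].
Intervening on vax_rate: peak_cases = -105*vax_rate + 106. Reaching -461 requires vax_rate = 27/5, not an integer.

set testing = 1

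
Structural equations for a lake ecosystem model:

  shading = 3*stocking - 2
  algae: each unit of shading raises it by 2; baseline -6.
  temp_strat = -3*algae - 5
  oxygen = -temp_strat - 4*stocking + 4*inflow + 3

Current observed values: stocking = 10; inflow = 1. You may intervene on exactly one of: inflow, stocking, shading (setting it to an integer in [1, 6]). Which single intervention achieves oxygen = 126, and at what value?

set inflow = 2

Intervening on inflow: with other inputs at their observed values, oxygen = 4*inflow + 118. Solving for 126 gives inflow = 2, within [1, 6].
Intervening on stocking: oxygen = 14*stocking - 18. Reaching 126 requires stocking = 72/7, not an integer.
Intervening on shading: oxygen = 6*shading - 46. Reaching 126 requires shading = 86/3, not an integer.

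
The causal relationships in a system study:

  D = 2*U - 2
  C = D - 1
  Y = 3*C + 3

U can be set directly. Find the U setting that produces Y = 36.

Substituting into the C equation gives C = 2*U - 3.
Substituting into the Y equation gives Y = 6*U - 6.
Solve 6*U - 6 = 36: U = (36 + 6) / 6 = 7.

U = 7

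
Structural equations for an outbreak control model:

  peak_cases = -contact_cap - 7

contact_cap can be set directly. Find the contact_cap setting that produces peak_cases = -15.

Solve -contact_cap - 7 = -15: contact_cap = (-15 + 7) / -1 = 8.

contact_cap = 8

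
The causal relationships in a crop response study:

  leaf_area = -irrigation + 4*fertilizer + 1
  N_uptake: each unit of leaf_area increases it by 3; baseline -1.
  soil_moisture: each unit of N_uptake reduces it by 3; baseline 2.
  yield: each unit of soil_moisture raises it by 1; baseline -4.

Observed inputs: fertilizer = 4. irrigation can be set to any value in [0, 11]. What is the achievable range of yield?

Substituting into the leaf_area equation gives leaf_area = -irrigation + 17.
Substituting into the N_uptake equation gives N_uptake = -3*irrigation + 50.
So soil_moisture = 9*irrigation - 148.
This gives yield = 9*irrigation - 152.
Linear in irrigation, so extremes are at the endpoints: irrigation = 0 gives yield = -152; irrigation = 11 gives yield = -53.

-152 to -53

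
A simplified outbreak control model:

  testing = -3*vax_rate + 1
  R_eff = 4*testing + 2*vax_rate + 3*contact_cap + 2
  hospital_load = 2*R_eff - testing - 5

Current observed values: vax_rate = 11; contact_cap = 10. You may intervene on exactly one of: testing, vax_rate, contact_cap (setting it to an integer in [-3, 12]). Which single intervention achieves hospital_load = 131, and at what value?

set testing = 4

Intervening on testing: with other inputs at their observed values, hospital_load = 7*testing + 103. Solving for 131 gives testing = 4, within [-3, 12].
Intervening on vax_rate: hospital_load = -17*vax_rate + 66. Reaching 131 requires vax_rate = -65/17, not an integer.
Intervening on contact_cap: hospital_load = 6*contact_cap - 181. Reaching 131 requires contact_cap = 52, outside [-3, 12].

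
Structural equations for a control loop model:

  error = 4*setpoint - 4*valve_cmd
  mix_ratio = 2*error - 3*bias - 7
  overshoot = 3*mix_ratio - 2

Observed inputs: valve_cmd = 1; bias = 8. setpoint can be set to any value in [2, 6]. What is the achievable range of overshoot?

-71 to 25

Substituting into the error equation gives error = 4*setpoint - 4.
This gives mix_ratio = 8*setpoint - 39.
overshoot becomes 24*setpoint - 119.
Linear in setpoint, so extremes are at the endpoints: setpoint = 2 gives overshoot = -71; setpoint = 6 gives overshoot = 25.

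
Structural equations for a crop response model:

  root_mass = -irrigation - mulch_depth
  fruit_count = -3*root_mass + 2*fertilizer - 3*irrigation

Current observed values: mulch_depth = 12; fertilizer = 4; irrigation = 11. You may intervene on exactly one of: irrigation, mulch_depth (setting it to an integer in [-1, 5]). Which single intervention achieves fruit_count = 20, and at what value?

set mulch_depth = 4

Intervening on irrigation: the paths from irrigation to fruit_count cancel (net effect zero), leaving fruit_count = 44; 20 is unreachable this way.
Intervening on mulch_depth: with other inputs at their observed values, fruit_count = 3*mulch_depth + 8. Solving for 20 gives mulch_depth = 4, within [-1, 5].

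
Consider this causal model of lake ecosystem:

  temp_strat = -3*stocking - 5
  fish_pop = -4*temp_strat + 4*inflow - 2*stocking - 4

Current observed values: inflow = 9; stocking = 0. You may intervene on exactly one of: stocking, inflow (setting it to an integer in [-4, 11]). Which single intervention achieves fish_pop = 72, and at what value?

Intervening on stocking: with other inputs at their observed values, fish_pop = 10*stocking + 52. Solving for 72 gives stocking = 2, within [-4, 11].
Intervening on inflow: fish_pop = 4*inflow + 16. Reaching 72 requires inflow = 14, outside [-4, 11].

set stocking = 2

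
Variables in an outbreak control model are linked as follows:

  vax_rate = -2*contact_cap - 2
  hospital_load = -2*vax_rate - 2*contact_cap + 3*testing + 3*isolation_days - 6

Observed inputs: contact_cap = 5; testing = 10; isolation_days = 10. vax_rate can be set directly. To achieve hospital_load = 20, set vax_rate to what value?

Intervening on vax_rate fixes its value directly, overriding its dependence on contact_cap.
Substituting into the hospital_load equation gives hospital_load = -2*vax_rate + 44.
Solve -2*vax_rate + 44 = 20: vax_rate = (20 - 44) / -2 = 12.

vax_rate = 12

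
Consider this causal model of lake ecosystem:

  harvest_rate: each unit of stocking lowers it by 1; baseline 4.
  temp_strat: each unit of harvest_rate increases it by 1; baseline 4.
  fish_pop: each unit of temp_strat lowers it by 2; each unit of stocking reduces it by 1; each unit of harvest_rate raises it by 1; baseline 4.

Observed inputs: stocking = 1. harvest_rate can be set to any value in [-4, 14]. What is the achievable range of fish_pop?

Intervening on harvest_rate fixes its value directly, overriding its dependence on stocking.
Substituting into the fish_pop equation gives fish_pop = -harvest_rate - 5.
Linear in harvest_rate, so extremes are at the endpoints: harvest_rate = -4 gives fish_pop = -1; harvest_rate = 14 gives fish_pop = -19.

-19 to -1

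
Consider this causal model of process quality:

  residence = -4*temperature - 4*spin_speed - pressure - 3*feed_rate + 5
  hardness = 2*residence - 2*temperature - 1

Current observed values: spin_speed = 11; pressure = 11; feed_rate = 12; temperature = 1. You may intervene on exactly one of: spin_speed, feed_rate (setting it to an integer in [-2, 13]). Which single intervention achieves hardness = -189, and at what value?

set feed_rate = 13

Intervening on spin_speed: hardness = -8*spin_speed - 95. Reaching -189 requires spin_speed = 47/4, not an integer.
Intervening on feed_rate: with other inputs at their observed values, hardness = -6*feed_rate - 111. Solving for -189 gives feed_rate = 13, within [-2, 13].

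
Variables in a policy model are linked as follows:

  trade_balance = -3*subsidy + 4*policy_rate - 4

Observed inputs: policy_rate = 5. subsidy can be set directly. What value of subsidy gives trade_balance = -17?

Substituting into the trade_balance equation gives trade_balance = -3*subsidy + 16.
Solve -3*subsidy + 16 = -17: subsidy = (-17 - 16) / -3 = 11.

subsidy = 11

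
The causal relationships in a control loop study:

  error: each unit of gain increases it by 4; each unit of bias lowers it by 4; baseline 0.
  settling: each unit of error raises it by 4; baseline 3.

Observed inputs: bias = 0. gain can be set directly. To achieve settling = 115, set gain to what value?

Substituting into the error equation gives error = 4*gain.
So settling = 16*gain + 3.
Solve 16*gain + 3 = 115: gain = (115 - 3) / 16 = 7.

gain = 7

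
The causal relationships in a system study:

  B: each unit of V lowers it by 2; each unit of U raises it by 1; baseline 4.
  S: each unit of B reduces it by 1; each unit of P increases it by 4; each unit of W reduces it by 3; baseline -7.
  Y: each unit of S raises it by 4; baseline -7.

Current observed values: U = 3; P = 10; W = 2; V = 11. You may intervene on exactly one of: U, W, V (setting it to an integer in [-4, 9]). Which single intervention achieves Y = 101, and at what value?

Intervening on U: Y = -4*U + 173. Reaching 101 requires U = 18, outside [-4, 9].
Intervening on W: with other inputs at their observed values, Y = -12*W + 185. Solving for 101 gives W = 7, within [-4, 9].
Intervening on V: Y = 8*V + 73. Reaching 101 requires V = 7/2, not an integer.

set W = 7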